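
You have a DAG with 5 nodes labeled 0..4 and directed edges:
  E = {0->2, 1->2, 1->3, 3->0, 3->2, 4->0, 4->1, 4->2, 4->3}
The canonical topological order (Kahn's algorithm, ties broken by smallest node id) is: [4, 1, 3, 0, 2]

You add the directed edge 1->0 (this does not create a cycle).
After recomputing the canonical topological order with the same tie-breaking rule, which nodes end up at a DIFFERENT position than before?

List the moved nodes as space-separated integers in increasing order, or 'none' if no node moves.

Answer: none

Derivation:
Old toposort: [4, 1, 3, 0, 2]
Added edge 1->0
Recompute Kahn (smallest-id tiebreak):
  initial in-degrees: [3, 1, 4, 2, 0]
  ready (indeg=0): [4]
  pop 4: indeg[0]->2; indeg[1]->0; indeg[2]->3; indeg[3]->1 | ready=[1] | order so far=[4]
  pop 1: indeg[0]->1; indeg[2]->2; indeg[3]->0 | ready=[3] | order so far=[4, 1]
  pop 3: indeg[0]->0; indeg[2]->1 | ready=[0] | order so far=[4, 1, 3]
  pop 0: indeg[2]->0 | ready=[2] | order so far=[4, 1, 3, 0]
  pop 2: no out-edges | ready=[] | order so far=[4, 1, 3, 0, 2]
New canonical toposort: [4, 1, 3, 0, 2]
Compare positions:
  Node 0: index 3 -> 3 (same)
  Node 1: index 1 -> 1 (same)
  Node 2: index 4 -> 4 (same)
  Node 3: index 2 -> 2 (same)
  Node 4: index 0 -> 0 (same)
Nodes that changed position: none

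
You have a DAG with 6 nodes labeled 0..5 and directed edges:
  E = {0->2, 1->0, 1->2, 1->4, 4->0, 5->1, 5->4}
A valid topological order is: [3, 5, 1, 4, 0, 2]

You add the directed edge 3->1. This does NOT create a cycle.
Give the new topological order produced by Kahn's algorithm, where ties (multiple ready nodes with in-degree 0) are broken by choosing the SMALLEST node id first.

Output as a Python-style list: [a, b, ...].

Old toposort: [3, 5, 1, 4, 0, 2]
Added edge: 3->1
Position of 3 (0) < position of 1 (2). Old order still valid.
Run Kahn's algorithm (break ties by smallest node id):
  initial in-degrees: [2, 2, 2, 0, 2, 0]
  ready (indeg=0): [3, 5]
  pop 3: indeg[1]->1 | ready=[5] | order so far=[3]
  pop 5: indeg[1]->0; indeg[4]->1 | ready=[1] | order so far=[3, 5]
  pop 1: indeg[0]->1; indeg[2]->1; indeg[4]->0 | ready=[4] | order so far=[3, 5, 1]
  pop 4: indeg[0]->0 | ready=[0] | order so far=[3, 5, 1, 4]
  pop 0: indeg[2]->0 | ready=[2] | order so far=[3, 5, 1, 4, 0]
  pop 2: no out-edges | ready=[] | order so far=[3, 5, 1, 4, 0, 2]
  Result: [3, 5, 1, 4, 0, 2]

Answer: [3, 5, 1, 4, 0, 2]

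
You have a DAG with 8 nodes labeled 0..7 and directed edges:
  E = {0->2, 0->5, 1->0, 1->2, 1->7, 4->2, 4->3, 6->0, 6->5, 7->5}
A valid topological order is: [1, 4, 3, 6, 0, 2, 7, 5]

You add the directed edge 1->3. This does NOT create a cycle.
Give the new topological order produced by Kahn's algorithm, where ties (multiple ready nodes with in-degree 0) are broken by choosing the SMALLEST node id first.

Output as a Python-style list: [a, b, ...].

Old toposort: [1, 4, 3, 6, 0, 2, 7, 5]
Added edge: 1->3
Position of 1 (0) < position of 3 (2). Old order still valid.
Run Kahn's algorithm (break ties by smallest node id):
  initial in-degrees: [2, 0, 3, 2, 0, 3, 0, 1]
  ready (indeg=0): [1, 4, 6]
  pop 1: indeg[0]->1; indeg[2]->2; indeg[3]->1; indeg[7]->0 | ready=[4, 6, 7] | order so far=[1]
  pop 4: indeg[2]->1; indeg[3]->0 | ready=[3, 6, 7] | order so far=[1, 4]
  pop 3: no out-edges | ready=[6, 7] | order so far=[1, 4, 3]
  pop 6: indeg[0]->0; indeg[5]->2 | ready=[0, 7] | order so far=[1, 4, 3, 6]
  pop 0: indeg[2]->0; indeg[5]->1 | ready=[2, 7] | order so far=[1, 4, 3, 6, 0]
  pop 2: no out-edges | ready=[7] | order so far=[1, 4, 3, 6, 0, 2]
  pop 7: indeg[5]->0 | ready=[5] | order so far=[1, 4, 3, 6, 0, 2, 7]
  pop 5: no out-edges | ready=[] | order so far=[1, 4, 3, 6, 0, 2, 7, 5]
  Result: [1, 4, 3, 6, 0, 2, 7, 5]

Answer: [1, 4, 3, 6, 0, 2, 7, 5]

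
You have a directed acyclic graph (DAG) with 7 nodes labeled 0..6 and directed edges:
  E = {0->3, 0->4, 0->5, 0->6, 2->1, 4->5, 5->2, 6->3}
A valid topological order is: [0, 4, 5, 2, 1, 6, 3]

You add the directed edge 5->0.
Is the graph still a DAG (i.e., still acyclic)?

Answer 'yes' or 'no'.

Given toposort: [0, 4, 5, 2, 1, 6, 3]
Position of 5: index 2; position of 0: index 0
New edge 5->0: backward (u after v in old order)
Backward edge: old toposort is now invalid. Check if this creates a cycle.
Does 0 already reach 5? Reachable from 0: [0, 1, 2, 3, 4, 5, 6]. YES -> cycle!
Still a DAG? no

Answer: no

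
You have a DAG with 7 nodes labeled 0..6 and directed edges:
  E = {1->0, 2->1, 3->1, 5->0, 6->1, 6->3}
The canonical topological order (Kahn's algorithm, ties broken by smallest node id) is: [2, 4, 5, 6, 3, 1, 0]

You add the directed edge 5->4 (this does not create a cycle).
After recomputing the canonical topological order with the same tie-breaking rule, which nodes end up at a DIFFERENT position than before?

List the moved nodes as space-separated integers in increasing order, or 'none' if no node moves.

Old toposort: [2, 4, 5, 6, 3, 1, 0]
Added edge 5->4
Recompute Kahn (smallest-id tiebreak):
  initial in-degrees: [2, 3, 0, 1, 1, 0, 0]
  ready (indeg=0): [2, 5, 6]
  pop 2: indeg[1]->2 | ready=[5, 6] | order so far=[2]
  pop 5: indeg[0]->1; indeg[4]->0 | ready=[4, 6] | order so far=[2, 5]
  pop 4: no out-edges | ready=[6] | order so far=[2, 5, 4]
  pop 6: indeg[1]->1; indeg[3]->0 | ready=[3] | order so far=[2, 5, 4, 6]
  pop 3: indeg[1]->0 | ready=[1] | order so far=[2, 5, 4, 6, 3]
  pop 1: indeg[0]->0 | ready=[0] | order so far=[2, 5, 4, 6, 3, 1]
  pop 0: no out-edges | ready=[] | order so far=[2, 5, 4, 6, 3, 1, 0]
New canonical toposort: [2, 5, 4, 6, 3, 1, 0]
Compare positions:
  Node 0: index 6 -> 6 (same)
  Node 1: index 5 -> 5 (same)
  Node 2: index 0 -> 0 (same)
  Node 3: index 4 -> 4 (same)
  Node 4: index 1 -> 2 (moved)
  Node 5: index 2 -> 1 (moved)
  Node 6: index 3 -> 3 (same)
Nodes that changed position: 4 5

Answer: 4 5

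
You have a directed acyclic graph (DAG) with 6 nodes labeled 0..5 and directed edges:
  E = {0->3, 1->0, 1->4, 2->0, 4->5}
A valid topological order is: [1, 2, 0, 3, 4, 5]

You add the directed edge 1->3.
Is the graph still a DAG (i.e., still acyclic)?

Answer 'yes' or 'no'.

Answer: yes

Derivation:
Given toposort: [1, 2, 0, 3, 4, 5]
Position of 1: index 0; position of 3: index 3
New edge 1->3: forward
Forward edge: respects the existing order. Still a DAG, same toposort still valid.
Still a DAG? yes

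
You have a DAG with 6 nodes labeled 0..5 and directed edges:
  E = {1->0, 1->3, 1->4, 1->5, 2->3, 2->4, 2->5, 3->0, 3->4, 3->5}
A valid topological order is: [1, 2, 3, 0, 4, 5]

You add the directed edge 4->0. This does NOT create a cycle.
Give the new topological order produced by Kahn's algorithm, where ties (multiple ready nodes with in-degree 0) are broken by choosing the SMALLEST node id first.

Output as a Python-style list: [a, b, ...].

Answer: [1, 2, 3, 4, 0, 5]

Derivation:
Old toposort: [1, 2, 3, 0, 4, 5]
Added edge: 4->0
Position of 4 (4) > position of 0 (3). Must reorder: 4 must now come before 0.
Run Kahn's algorithm (break ties by smallest node id):
  initial in-degrees: [3, 0, 0, 2, 3, 3]
  ready (indeg=0): [1, 2]
  pop 1: indeg[0]->2; indeg[3]->1; indeg[4]->2; indeg[5]->2 | ready=[2] | order so far=[1]
  pop 2: indeg[3]->0; indeg[4]->1; indeg[5]->1 | ready=[3] | order so far=[1, 2]
  pop 3: indeg[0]->1; indeg[4]->0; indeg[5]->0 | ready=[4, 5] | order so far=[1, 2, 3]
  pop 4: indeg[0]->0 | ready=[0, 5] | order so far=[1, 2, 3, 4]
  pop 0: no out-edges | ready=[5] | order so far=[1, 2, 3, 4, 0]
  pop 5: no out-edges | ready=[] | order so far=[1, 2, 3, 4, 0, 5]
  Result: [1, 2, 3, 4, 0, 5]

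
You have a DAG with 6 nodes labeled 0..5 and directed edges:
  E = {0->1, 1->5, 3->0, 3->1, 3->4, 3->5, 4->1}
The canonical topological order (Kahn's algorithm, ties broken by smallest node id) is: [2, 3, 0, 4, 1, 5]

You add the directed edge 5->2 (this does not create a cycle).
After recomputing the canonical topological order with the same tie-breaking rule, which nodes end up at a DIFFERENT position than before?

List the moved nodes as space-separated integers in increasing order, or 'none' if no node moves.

Old toposort: [2, 3, 0, 4, 1, 5]
Added edge 5->2
Recompute Kahn (smallest-id tiebreak):
  initial in-degrees: [1, 3, 1, 0, 1, 2]
  ready (indeg=0): [3]
  pop 3: indeg[0]->0; indeg[1]->2; indeg[4]->0; indeg[5]->1 | ready=[0, 4] | order so far=[3]
  pop 0: indeg[1]->1 | ready=[4] | order so far=[3, 0]
  pop 4: indeg[1]->0 | ready=[1] | order so far=[3, 0, 4]
  pop 1: indeg[5]->0 | ready=[5] | order so far=[3, 0, 4, 1]
  pop 5: indeg[2]->0 | ready=[2] | order so far=[3, 0, 4, 1, 5]
  pop 2: no out-edges | ready=[] | order so far=[3, 0, 4, 1, 5, 2]
New canonical toposort: [3, 0, 4, 1, 5, 2]
Compare positions:
  Node 0: index 2 -> 1 (moved)
  Node 1: index 4 -> 3 (moved)
  Node 2: index 0 -> 5 (moved)
  Node 3: index 1 -> 0 (moved)
  Node 4: index 3 -> 2 (moved)
  Node 5: index 5 -> 4 (moved)
Nodes that changed position: 0 1 2 3 4 5

Answer: 0 1 2 3 4 5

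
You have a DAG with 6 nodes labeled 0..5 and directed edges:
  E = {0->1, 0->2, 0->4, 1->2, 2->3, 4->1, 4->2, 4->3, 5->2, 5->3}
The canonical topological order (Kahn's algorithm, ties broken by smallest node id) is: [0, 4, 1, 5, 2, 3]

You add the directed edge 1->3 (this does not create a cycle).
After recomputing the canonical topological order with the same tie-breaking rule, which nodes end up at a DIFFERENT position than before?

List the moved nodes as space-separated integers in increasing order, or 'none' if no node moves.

Old toposort: [0, 4, 1, 5, 2, 3]
Added edge 1->3
Recompute Kahn (smallest-id tiebreak):
  initial in-degrees: [0, 2, 4, 4, 1, 0]
  ready (indeg=0): [0, 5]
  pop 0: indeg[1]->1; indeg[2]->3; indeg[4]->0 | ready=[4, 5] | order so far=[0]
  pop 4: indeg[1]->0; indeg[2]->2; indeg[3]->3 | ready=[1, 5] | order so far=[0, 4]
  pop 1: indeg[2]->1; indeg[3]->2 | ready=[5] | order so far=[0, 4, 1]
  pop 5: indeg[2]->0; indeg[3]->1 | ready=[2] | order so far=[0, 4, 1, 5]
  pop 2: indeg[3]->0 | ready=[3] | order so far=[0, 4, 1, 5, 2]
  pop 3: no out-edges | ready=[] | order so far=[0, 4, 1, 5, 2, 3]
New canonical toposort: [0, 4, 1, 5, 2, 3]
Compare positions:
  Node 0: index 0 -> 0 (same)
  Node 1: index 2 -> 2 (same)
  Node 2: index 4 -> 4 (same)
  Node 3: index 5 -> 5 (same)
  Node 4: index 1 -> 1 (same)
  Node 5: index 3 -> 3 (same)
Nodes that changed position: none

Answer: none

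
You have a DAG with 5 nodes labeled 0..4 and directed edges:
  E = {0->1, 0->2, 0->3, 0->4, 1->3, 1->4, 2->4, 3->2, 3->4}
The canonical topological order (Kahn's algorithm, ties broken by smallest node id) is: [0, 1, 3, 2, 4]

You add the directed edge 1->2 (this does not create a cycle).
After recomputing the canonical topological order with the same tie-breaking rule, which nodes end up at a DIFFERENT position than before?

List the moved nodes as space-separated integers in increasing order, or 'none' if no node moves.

Answer: none

Derivation:
Old toposort: [0, 1, 3, 2, 4]
Added edge 1->2
Recompute Kahn (smallest-id tiebreak):
  initial in-degrees: [0, 1, 3, 2, 4]
  ready (indeg=0): [0]
  pop 0: indeg[1]->0; indeg[2]->2; indeg[3]->1; indeg[4]->3 | ready=[1] | order so far=[0]
  pop 1: indeg[2]->1; indeg[3]->0; indeg[4]->2 | ready=[3] | order so far=[0, 1]
  pop 3: indeg[2]->0; indeg[4]->1 | ready=[2] | order so far=[0, 1, 3]
  pop 2: indeg[4]->0 | ready=[4] | order so far=[0, 1, 3, 2]
  pop 4: no out-edges | ready=[] | order so far=[0, 1, 3, 2, 4]
New canonical toposort: [0, 1, 3, 2, 4]
Compare positions:
  Node 0: index 0 -> 0 (same)
  Node 1: index 1 -> 1 (same)
  Node 2: index 3 -> 3 (same)
  Node 3: index 2 -> 2 (same)
  Node 4: index 4 -> 4 (same)
Nodes that changed position: none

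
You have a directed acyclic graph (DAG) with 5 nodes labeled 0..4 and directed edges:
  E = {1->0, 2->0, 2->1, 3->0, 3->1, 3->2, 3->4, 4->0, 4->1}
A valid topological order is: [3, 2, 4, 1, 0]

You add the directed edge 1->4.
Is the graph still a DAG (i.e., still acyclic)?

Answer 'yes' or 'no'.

Answer: no

Derivation:
Given toposort: [3, 2, 4, 1, 0]
Position of 1: index 3; position of 4: index 2
New edge 1->4: backward (u after v in old order)
Backward edge: old toposort is now invalid. Check if this creates a cycle.
Does 4 already reach 1? Reachable from 4: [0, 1, 4]. YES -> cycle!
Still a DAG? no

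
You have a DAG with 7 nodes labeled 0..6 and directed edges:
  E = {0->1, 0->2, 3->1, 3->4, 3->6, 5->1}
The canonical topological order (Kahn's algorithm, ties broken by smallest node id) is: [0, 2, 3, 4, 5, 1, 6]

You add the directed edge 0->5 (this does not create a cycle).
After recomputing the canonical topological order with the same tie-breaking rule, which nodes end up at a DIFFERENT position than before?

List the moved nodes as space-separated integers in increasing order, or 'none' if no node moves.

Old toposort: [0, 2, 3, 4, 5, 1, 6]
Added edge 0->5
Recompute Kahn (smallest-id tiebreak):
  initial in-degrees: [0, 3, 1, 0, 1, 1, 1]
  ready (indeg=0): [0, 3]
  pop 0: indeg[1]->2; indeg[2]->0; indeg[5]->0 | ready=[2, 3, 5] | order so far=[0]
  pop 2: no out-edges | ready=[3, 5] | order so far=[0, 2]
  pop 3: indeg[1]->1; indeg[4]->0; indeg[6]->0 | ready=[4, 5, 6] | order so far=[0, 2, 3]
  pop 4: no out-edges | ready=[5, 6] | order so far=[0, 2, 3, 4]
  pop 5: indeg[1]->0 | ready=[1, 6] | order so far=[0, 2, 3, 4, 5]
  pop 1: no out-edges | ready=[6] | order so far=[0, 2, 3, 4, 5, 1]
  pop 6: no out-edges | ready=[] | order so far=[0, 2, 3, 4, 5, 1, 6]
New canonical toposort: [0, 2, 3, 4, 5, 1, 6]
Compare positions:
  Node 0: index 0 -> 0 (same)
  Node 1: index 5 -> 5 (same)
  Node 2: index 1 -> 1 (same)
  Node 3: index 2 -> 2 (same)
  Node 4: index 3 -> 3 (same)
  Node 5: index 4 -> 4 (same)
  Node 6: index 6 -> 6 (same)
Nodes that changed position: none

Answer: none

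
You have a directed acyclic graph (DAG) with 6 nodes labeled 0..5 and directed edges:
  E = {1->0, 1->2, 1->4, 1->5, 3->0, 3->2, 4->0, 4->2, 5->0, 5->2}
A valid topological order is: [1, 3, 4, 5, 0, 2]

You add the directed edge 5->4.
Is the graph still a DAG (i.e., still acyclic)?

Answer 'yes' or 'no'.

Answer: yes

Derivation:
Given toposort: [1, 3, 4, 5, 0, 2]
Position of 5: index 3; position of 4: index 2
New edge 5->4: backward (u after v in old order)
Backward edge: old toposort is now invalid. Check if this creates a cycle.
Does 4 already reach 5? Reachable from 4: [0, 2, 4]. NO -> still a DAG (reorder needed).
Still a DAG? yes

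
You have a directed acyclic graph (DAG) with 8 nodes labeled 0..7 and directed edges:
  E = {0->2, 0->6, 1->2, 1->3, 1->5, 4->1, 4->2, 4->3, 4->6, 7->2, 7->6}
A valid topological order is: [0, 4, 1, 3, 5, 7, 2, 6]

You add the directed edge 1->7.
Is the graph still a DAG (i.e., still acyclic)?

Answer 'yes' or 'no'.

Answer: yes

Derivation:
Given toposort: [0, 4, 1, 3, 5, 7, 2, 6]
Position of 1: index 2; position of 7: index 5
New edge 1->7: forward
Forward edge: respects the existing order. Still a DAG, same toposort still valid.
Still a DAG? yes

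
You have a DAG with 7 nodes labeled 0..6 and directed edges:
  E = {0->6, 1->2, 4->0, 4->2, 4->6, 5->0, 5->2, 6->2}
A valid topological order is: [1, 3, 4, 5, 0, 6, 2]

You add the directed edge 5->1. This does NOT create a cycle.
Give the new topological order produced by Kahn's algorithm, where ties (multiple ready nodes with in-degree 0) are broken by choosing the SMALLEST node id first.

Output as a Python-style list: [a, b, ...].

Answer: [3, 4, 5, 0, 1, 6, 2]

Derivation:
Old toposort: [1, 3, 4, 5, 0, 6, 2]
Added edge: 5->1
Position of 5 (3) > position of 1 (0). Must reorder: 5 must now come before 1.
Run Kahn's algorithm (break ties by smallest node id):
  initial in-degrees: [2, 1, 4, 0, 0, 0, 2]
  ready (indeg=0): [3, 4, 5]
  pop 3: no out-edges | ready=[4, 5] | order so far=[3]
  pop 4: indeg[0]->1; indeg[2]->3; indeg[6]->1 | ready=[5] | order so far=[3, 4]
  pop 5: indeg[0]->0; indeg[1]->0; indeg[2]->2 | ready=[0, 1] | order so far=[3, 4, 5]
  pop 0: indeg[6]->0 | ready=[1, 6] | order so far=[3, 4, 5, 0]
  pop 1: indeg[2]->1 | ready=[6] | order so far=[3, 4, 5, 0, 1]
  pop 6: indeg[2]->0 | ready=[2] | order so far=[3, 4, 5, 0, 1, 6]
  pop 2: no out-edges | ready=[] | order so far=[3, 4, 5, 0, 1, 6, 2]
  Result: [3, 4, 5, 0, 1, 6, 2]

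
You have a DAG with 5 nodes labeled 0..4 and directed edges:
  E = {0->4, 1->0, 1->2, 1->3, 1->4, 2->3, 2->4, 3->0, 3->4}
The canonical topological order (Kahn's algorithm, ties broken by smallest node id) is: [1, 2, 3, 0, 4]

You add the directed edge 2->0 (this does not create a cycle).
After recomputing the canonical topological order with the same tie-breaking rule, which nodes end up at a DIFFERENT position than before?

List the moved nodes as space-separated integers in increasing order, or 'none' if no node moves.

Answer: none

Derivation:
Old toposort: [1, 2, 3, 0, 4]
Added edge 2->0
Recompute Kahn (smallest-id tiebreak):
  initial in-degrees: [3, 0, 1, 2, 4]
  ready (indeg=0): [1]
  pop 1: indeg[0]->2; indeg[2]->0; indeg[3]->1; indeg[4]->3 | ready=[2] | order so far=[1]
  pop 2: indeg[0]->1; indeg[3]->0; indeg[4]->2 | ready=[3] | order so far=[1, 2]
  pop 3: indeg[0]->0; indeg[4]->1 | ready=[0] | order so far=[1, 2, 3]
  pop 0: indeg[4]->0 | ready=[4] | order so far=[1, 2, 3, 0]
  pop 4: no out-edges | ready=[] | order so far=[1, 2, 3, 0, 4]
New canonical toposort: [1, 2, 3, 0, 4]
Compare positions:
  Node 0: index 3 -> 3 (same)
  Node 1: index 0 -> 0 (same)
  Node 2: index 1 -> 1 (same)
  Node 3: index 2 -> 2 (same)
  Node 4: index 4 -> 4 (same)
Nodes that changed position: none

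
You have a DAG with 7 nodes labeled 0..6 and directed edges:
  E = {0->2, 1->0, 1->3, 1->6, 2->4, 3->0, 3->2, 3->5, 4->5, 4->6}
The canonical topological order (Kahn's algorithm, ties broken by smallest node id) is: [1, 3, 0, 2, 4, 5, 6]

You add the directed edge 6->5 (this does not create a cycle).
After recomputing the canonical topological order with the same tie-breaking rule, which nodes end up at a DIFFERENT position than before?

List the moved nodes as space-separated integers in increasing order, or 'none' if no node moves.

Old toposort: [1, 3, 0, 2, 4, 5, 6]
Added edge 6->5
Recompute Kahn (smallest-id tiebreak):
  initial in-degrees: [2, 0, 2, 1, 1, 3, 2]
  ready (indeg=0): [1]
  pop 1: indeg[0]->1; indeg[3]->0; indeg[6]->1 | ready=[3] | order so far=[1]
  pop 3: indeg[0]->0; indeg[2]->1; indeg[5]->2 | ready=[0] | order so far=[1, 3]
  pop 0: indeg[2]->0 | ready=[2] | order so far=[1, 3, 0]
  pop 2: indeg[4]->0 | ready=[4] | order so far=[1, 3, 0, 2]
  pop 4: indeg[5]->1; indeg[6]->0 | ready=[6] | order so far=[1, 3, 0, 2, 4]
  pop 6: indeg[5]->0 | ready=[5] | order so far=[1, 3, 0, 2, 4, 6]
  pop 5: no out-edges | ready=[] | order so far=[1, 3, 0, 2, 4, 6, 5]
New canonical toposort: [1, 3, 0, 2, 4, 6, 5]
Compare positions:
  Node 0: index 2 -> 2 (same)
  Node 1: index 0 -> 0 (same)
  Node 2: index 3 -> 3 (same)
  Node 3: index 1 -> 1 (same)
  Node 4: index 4 -> 4 (same)
  Node 5: index 5 -> 6 (moved)
  Node 6: index 6 -> 5 (moved)
Nodes that changed position: 5 6

Answer: 5 6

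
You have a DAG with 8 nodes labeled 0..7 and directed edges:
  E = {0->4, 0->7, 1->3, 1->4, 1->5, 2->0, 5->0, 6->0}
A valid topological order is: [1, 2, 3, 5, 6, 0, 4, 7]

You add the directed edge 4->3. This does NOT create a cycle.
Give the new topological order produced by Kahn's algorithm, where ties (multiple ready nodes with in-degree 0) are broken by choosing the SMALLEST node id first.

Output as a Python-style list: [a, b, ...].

Old toposort: [1, 2, 3, 5, 6, 0, 4, 7]
Added edge: 4->3
Position of 4 (6) > position of 3 (2). Must reorder: 4 must now come before 3.
Run Kahn's algorithm (break ties by smallest node id):
  initial in-degrees: [3, 0, 0, 2, 2, 1, 0, 1]
  ready (indeg=0): [1, 2, 6]
  pop 1: indeg[3]->1; indeg[4]->1; indeg[5]->0 | ready=[2, 5, 6] | order so far=[1]
  pop 2: indeg[0]->2 | ready=[5, 6] | order so far=[1, 2]
  pop 5: indeg[0]->1 | ready=[6] | order so far=[1, 2, 5]
  pop 6: indeg[0]->0 | ready=[0] | order so far=[1, 2, 5, 6]
  pop 0: indeg[4]->0; indeg[7]->0 | ready=[4, 7] | order so far=[1, 2, 5, 6, 0]
  pop 4: indeg[3]->0 | ready=[3, 7] | order so far=[1, 2, 5, 6, 0, 4]
  pop 3: no out-edges | ready=[7] | order so far=[1, 2, 5, 6, 0, 4, 3]
  pop 7: no out-edges | ready=[] | order so far=[1, 2, 5, 6, 0, 4, 3, 7]
  Result: [1, 2, 5, 6, 0, 4, 3, 7]

Answer: [1, 2, 5, 6, 0, 4, 3, 7]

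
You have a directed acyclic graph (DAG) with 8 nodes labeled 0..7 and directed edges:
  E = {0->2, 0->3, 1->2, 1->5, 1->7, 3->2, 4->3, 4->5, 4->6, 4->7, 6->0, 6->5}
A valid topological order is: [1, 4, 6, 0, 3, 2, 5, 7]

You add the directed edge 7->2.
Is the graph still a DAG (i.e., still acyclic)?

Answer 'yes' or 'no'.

Given toposort: [1, 4, 6, 0, 3, 2, 5, 7]
Position of 7: index 7; position of 2: index 5
New edge 7->2: backward (u after v in old order)
Backward edge: old toposort is now invalid. Check if this creates a cycle.
Does 2 already reach 7? Reachable from 2: [2]. NO -> still a DAG (reorder needed).
Still a DAG? yes

Answer: yes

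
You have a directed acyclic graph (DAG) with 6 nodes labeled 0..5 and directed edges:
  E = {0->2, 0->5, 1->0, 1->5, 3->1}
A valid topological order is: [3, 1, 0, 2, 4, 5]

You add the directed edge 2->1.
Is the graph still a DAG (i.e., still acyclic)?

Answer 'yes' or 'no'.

Given toposort: [3, 1, 0, 2, 4, 5]
Position of 2: index 3; position of 1: index 1
New edge 2->1: backward (u after v in old order)
Backward edge: old toposort is now invalid. Check if this creates a cycle.
Does 1 already reach 2? Reachable from 1: [0, 1, 2, 5]. YES -> cycle!
Still a DAG? no

Answer: no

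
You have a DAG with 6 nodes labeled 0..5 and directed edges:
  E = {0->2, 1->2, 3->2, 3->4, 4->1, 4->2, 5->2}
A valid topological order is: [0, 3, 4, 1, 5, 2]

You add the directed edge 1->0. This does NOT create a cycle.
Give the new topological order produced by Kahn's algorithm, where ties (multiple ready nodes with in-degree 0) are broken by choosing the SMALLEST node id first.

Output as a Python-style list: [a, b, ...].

Answer: [3, 4, 1, 0, 5, 2]

Derivation:
Old toposort: [0, 3, 4, 1, 5, 2]
Added edge: 1->0
Position of 1 (3) > position of 0 (0). Must reorder: 1 must now come before 0.
Run Kahn's algorithm (break ties by smallest node id):
  initial in-degrees: [1, 1, 5, 0, 1, 0]
  ready (indeg=0): [3, 5]
  pop 3: indeg[2]->4; indeg[4]->0 | ready=[4, 5] | order so far=[3]
  pop 4: indeg[1]->0; indeg[2]->3 | ready=[1, 5] | order so far=[3, 4]
  pop 1: indeg[0]->0; indeg[2]->2 | ready=[0, 5] | order so far=[3, 4, 1]
  pop 0: indeg[2]->1 | ready=[5] | order so far=[3, 4, 1, 0]
  pop 5: indeg[2]->0 | ready=[2] | order so far=[3, 4, 1, 0, 5]
  pop 2: no out-edges | ready=[] | order so far=[3, 4, 1, 0, 5, 2]
  Result: [3, 4, 1, 0, 5, 2]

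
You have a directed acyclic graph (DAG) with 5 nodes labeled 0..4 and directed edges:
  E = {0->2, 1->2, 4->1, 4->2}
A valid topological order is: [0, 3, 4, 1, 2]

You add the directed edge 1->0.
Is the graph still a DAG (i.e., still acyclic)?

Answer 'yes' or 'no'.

Answer: yes

Derivation:
Given toposort: [0, 3, 4, 1, 2]
Position of 1: index 3; position of 0: index 0
New edge 1->0: backward (u after v in old order)
Backward edge: old toposort is now invalid. Check if this creates a cycle.
Does 0 already reach 1? Reachable from 0: [0, 2]. NO -> still a DAG (reorder needed).
Still a DAG? yes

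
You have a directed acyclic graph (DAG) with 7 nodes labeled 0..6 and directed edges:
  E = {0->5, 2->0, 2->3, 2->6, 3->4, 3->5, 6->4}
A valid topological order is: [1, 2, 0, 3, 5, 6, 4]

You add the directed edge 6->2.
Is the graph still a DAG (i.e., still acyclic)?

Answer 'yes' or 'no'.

Given toposort: [1, 2, 0, 3, 5, 6, 4]
Position of 6: index 5; position of 2: index 1
New edge 6->2: backward (u after v in old order)
Backward edge: old toposort is now invalid. Check if this creates a cycle.
Does 2 already reach 6? Reachable from 2: [0, 2, 3, 4, 5, 6]. YES -> cycle!
Still a DAG? no

Answer: no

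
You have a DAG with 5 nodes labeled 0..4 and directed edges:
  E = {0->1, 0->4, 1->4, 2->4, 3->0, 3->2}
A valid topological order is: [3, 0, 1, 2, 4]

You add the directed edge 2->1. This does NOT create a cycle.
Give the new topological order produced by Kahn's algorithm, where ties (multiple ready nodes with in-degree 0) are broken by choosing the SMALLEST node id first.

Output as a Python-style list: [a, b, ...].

Old toposort: [3, 0, 1, 2, 4]
Added edge: 2->1
Position of 2 (3) > position of 1 (2). Must reorder: 2 must now come before 1.
Run Kahn's algorithm (break ties by smallest node id):
  initial in-degrees: [1, 2, 1, 0, 3]
  ready (indeg=0): [3]
  pop 3: indeg[0]->0; indeg[2]->0 | ready=[0, 2] | order so far=[3]
  pop 0: indeg[1]->1; indeg[4]->2 | ready=[2] | order so far=[3, 0]
  pop 2: indeg[1]->0; indeg[4]->1 | ready=[1] | order so far=[3, 0, 2]
  pop 1: indeg[4]->0 | ready=[4] | order so far=[3, 0, 2, 1]
  pop 4: no out-edges | ready=[] | order so far=[3, 0, 2, 1, 4]
  Result: [3, 0, 2, 1, 4]

Answer: [3, 0, 2, 1, 4]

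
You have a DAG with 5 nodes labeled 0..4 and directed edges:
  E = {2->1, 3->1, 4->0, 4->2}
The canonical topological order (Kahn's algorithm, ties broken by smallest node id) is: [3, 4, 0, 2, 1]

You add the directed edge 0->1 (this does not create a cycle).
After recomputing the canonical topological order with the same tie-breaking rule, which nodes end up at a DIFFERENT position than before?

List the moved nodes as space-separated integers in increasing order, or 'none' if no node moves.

Answer: none

Derivation:
Old toposort: [3, 4, 0, 2, 1]
Added edge 0->1
Recompute Kahn (smallest-id tiebreak):
  initial in-degrees: [1, 3, 1, 0, 0]
  ready (indeg=0): [3, 4]
  pop 3: indeg[1]->2 | ready=[4] | order so far=[3]
  pop 4: indeg[0]->0; indeg[2]->0 | ready=[0, 2] | order so far=[3, 4]
  pop 0: indeg[1]->1 | ready=[2] | order so far=[3, 4, 0]
  pop 2: indeg[1]->0 | ready=[1] | order so far=[3, 4, 0, 2]
  pop 1: no out-edges | ready=[] | order so far=[3, 4, 0, 2, 1]
New canonical toposort: [3, 4, 0, 2, 1]
Compare positions:
  Node 0: index 2 -> 2 (same)
  Node 1: index 4 -> 4 (same)
  Node 2: index 3 -> 3 (same)
  Node 3: index 0 -> 0 (same)
  Node 4: index 1 -> 1 (same)
Nodes that changed position: none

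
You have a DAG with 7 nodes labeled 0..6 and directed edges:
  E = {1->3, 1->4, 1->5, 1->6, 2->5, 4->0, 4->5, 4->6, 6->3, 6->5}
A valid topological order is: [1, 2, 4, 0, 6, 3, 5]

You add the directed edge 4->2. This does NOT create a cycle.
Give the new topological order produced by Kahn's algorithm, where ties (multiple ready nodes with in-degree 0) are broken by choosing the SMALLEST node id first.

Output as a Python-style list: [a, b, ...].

Old toposort: [1, 2, 4, 0, 6, 3, 5]
Added edge: 4->2
Position of 4 (2) > position of 2 (1). Must reorder: 4 must now come before 2.
Run Kahn's algorithm (break ties by smallest node id):
  initial in-degrees: [1, 0, 1, 2, 1, 4, 2]
  ready (indeg=0): [1]
  pop 1: indeg[3]->1; indeg[4]->0; indeg[5]->3; indeg[6]->1 | ready=[4] | order so far=[1]
  pop 4: indeg[0]->0; indeg[2]->0; indeg[5]->2; indeg[6]->0 | ready=[0, 2, 6] | order so far=[1, 4]
  pop 0: no out-edges | ready=[2, 6] | order so far=[1, 4, 0]
  pop 2: indeg[5]->1 | ready=[6] | order so far=[1, 4, 0, 2]
  pop 6: indeg[3]->0; indeg[5]->0 | ready=[3, 5] | order so far=[1, 4, 0, 2, 6]
  pop 3: no out-edges | ready=[5] | order so far=[1, 4, 0, 2, 6, 3]
  pop 5: no out-edges | ready=[] | order so far=[1, 4, 0, 2, 6, 3, 5]
  Result: [1, 4, 0, 2, 6, 3, 5]

Answer: [1, 4, 0, 2, 6, 3, 5]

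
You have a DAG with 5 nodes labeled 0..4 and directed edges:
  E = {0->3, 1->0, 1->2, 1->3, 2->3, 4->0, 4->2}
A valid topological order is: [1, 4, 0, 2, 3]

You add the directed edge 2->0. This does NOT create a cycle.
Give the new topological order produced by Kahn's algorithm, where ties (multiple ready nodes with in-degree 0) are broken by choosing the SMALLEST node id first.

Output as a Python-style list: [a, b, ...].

Answer: [1, 4, 2, 0, 3]

Derivation:
Old toposort: [1, 4, 0, 2, 3]
Added edge: 2->0
Position of 2 (3) > position of 0 (2). Must reorder: 2 must now come before 0.
Run Kahn's algorithm (break ties by smallest node id):
  initial in-degrees: [3, 0, 2, 3, 0]
  ready (indeg=0): [1, 4]
  pop 1: indeg[0]->2; indeg[2]->1; indeg[3]->2 | ready=[4] | order so far=[1]
  pop 4: indeg[0]->1; indeg[2]->0 | ready=[2] | order so far=[1, 4]
  pop 2: indeg[0]->0; indeg[3]->1 | ready=[0] | order so far=[1, 4, 2]
  pop 0: indeg[3]->0 | ready=[3] | order so far=[1, 4, 2, 0]
  pop 3: no out-edges | ready=[] | order so far=[1, 4, 2, 0, 3]
  Result: [1, 4, 2, 0, 3]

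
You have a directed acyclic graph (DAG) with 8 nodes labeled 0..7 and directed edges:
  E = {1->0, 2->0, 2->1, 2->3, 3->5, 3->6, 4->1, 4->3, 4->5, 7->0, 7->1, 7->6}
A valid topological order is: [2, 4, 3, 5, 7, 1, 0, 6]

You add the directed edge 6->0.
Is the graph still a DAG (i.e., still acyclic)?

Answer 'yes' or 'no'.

Given toposort: [2, 4, 3, 5, 7, 1, 0, 6]
Position of 6: index 7; position of 0: index 6
New edge 6->0: backward (u after v in old order)
Backward edge: old toposort is now invalid. Check if this creates a cycle.
Does 0 already reach 6? Reachable from 0: [0]. NO -> still a DAG (reorder needed).
Still a DAG? yes

Answer: yes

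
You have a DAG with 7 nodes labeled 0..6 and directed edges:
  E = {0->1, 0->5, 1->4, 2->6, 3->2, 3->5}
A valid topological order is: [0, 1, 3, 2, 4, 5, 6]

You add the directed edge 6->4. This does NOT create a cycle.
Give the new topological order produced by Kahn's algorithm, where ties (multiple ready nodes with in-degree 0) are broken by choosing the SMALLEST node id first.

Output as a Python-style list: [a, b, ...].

Answer: [0, 1, 3, 2, 5, 6, 4]

Derivation:
Old toposort: [0, 1, 3, 2, 4, 5, 6]
Added edge: 6->4
Position of 6 (6) > position of 4 (4). Must reorder: 6 must now come before 4.
Run Kahn's algorithm (break ties by smallest node id):
  initial in-degrees: [0, 1, 1, 0, 2, 2, 1]
  ready (indeg=0): [0, 3]
  pop 0: indeg[1]->0; indeg[5]->1 | ready=[1, 3] | order so far=[0]
  pop 1: indeg[4]->1 | ready=[3] | order so far=[0, 1]
  pop 3: indeg[2]->0; indeg[5]->0 | ready=[2, 5] | order so far=[0, 1, 3]
  pop 2: indeg[6]->0 | ready=[5, 6] | order so far=[0, 1, 3, 2]
  pop 5: no out-edges | ready=[6] | order so far=[0, 1, 3, 2, 5]
  pop 6: indeg[4]->0 | ready=[4] | order so far=[0, 1, 3, 2, 5, 6]
  pop 4: no out-edges | ready=[] | order so far=[0, 1, 3, 2, 5, 6, 4]
  Result: [0, 1, 3, 2, 5, 6, 4]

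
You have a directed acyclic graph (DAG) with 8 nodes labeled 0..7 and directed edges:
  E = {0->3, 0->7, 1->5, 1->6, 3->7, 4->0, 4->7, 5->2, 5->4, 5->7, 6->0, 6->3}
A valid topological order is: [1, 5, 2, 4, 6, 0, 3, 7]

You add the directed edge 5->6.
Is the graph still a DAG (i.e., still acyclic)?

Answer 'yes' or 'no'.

Given toposort: [1, 5, 2, 4, 6, 0, 3, 7]
Position of 5: index 1; position of 6: index 4
New edge 5->6: forward
Forward edge: respects the existing order. Still a DAG, same toposort still valid.
Still a DAG? yes

Answer: yes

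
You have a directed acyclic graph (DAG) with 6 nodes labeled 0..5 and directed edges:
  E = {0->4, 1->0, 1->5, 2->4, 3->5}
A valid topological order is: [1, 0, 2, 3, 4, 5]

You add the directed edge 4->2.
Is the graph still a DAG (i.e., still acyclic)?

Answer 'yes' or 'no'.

Given toposort: [1, 0, 2, 3, 4, 5]
Position of 4: index 4; position of 2: index 2
New edge 4->2: backward (u after v in old order)
Backward edge: old toposort is now invalid. Check if this creates a cycle.
Does 2 already reach 4? Reachable from 2: [2, 4]. YES -> cycle!
Still a DAG? no

Answer: no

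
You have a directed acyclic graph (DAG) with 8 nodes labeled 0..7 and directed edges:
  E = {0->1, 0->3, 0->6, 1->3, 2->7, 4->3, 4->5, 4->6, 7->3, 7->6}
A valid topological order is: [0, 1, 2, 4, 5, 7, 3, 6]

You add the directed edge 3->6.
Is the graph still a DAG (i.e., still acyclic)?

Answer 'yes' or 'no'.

Given toposort: [0, 1, 2, 4, 5, 7, 3, 6]
Position of 3: index 6; position of 6: index 7
New edge 3->6: forward
Forward edge: respects the existing order. Still a DAG, same toposort still valid.
Still a DAG? yes

Answer: yes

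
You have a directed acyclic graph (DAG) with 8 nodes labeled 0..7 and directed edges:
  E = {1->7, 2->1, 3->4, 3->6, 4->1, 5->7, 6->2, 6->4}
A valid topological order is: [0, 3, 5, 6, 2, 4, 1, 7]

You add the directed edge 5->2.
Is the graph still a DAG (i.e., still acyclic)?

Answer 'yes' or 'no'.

Given toposort: [0, 3, 5, 6, 2, 4, 1, 7]
Position of 5: index 2; position of 2: index 4
New edge 5->2: forward
Forward edge: respects the existing order. Still a DAG, same toposort still valid.
Still a DAG? yes

Answer: yes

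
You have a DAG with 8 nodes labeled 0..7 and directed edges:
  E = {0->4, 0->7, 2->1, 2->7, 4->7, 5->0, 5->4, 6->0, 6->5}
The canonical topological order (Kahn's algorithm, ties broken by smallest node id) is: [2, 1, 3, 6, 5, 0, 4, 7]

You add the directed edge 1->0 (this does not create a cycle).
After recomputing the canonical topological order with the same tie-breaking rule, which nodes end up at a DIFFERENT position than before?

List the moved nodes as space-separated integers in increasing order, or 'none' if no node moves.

Answer: none

Derivation:
Old toposort: [2, 1, 3, 6, 5, 0, 4, 7]
Added edge 1->0
Recompute Kahn (smallest-id tiebreak):
  initial in-degrees: [3, 1, 0, 0, 2, 1, 0, 3]
  ready (indeg=0): [2, 3, 6]
  pop 2: indeg[1]->0; indeg[7]->2 | ready=[1, 3, 6] | order so far=[2]
  pop 1: indeg[0]->2 | ready=[3, 6] | order so far=[2, 1]
  pop 3: no out-edges | ready=[6] | order so far=[2, 1, 3]
  pop 6: indeg[0]->1; indeg[5]->0 | ready=[5] | order so far=[2, 1, 3, 6]
  pop 5: indeg[0]->0; indeg[4]->1 | ready=[0] | order so far=[2, 1, 3, 6, 5]
  pop 0: indeg[4]->0; indeg[7]->1 | ready=[4] | order so far=[2, 1, 3, 6, 5, 0]
  pop 4: indeg[7]->0 | ready=[7] | order so far=[2, 1, 3, 6, 5, 0, 4]
  pop 7: no out-edges | ready=[] | order so far=[2, 1, 3, 6, 5, 0, 4, 7]
New canonical toposort: [2, 1, 3, 6, 5, 0, 4, 7]
Compare positions:
  Node 0: index 5 -> 5 (same)
  Node 1: index 1 -> 1 (same)
  Node 2: index 0 -> 0 (same)
  Node 3: index 2 -> 2 (same)
  Node 4: index 6 -> 6 (same)
  Node 5: index 4 -> 4 (same)
  Node 6: index 3 -> 3 (same)
  Node 7: index 7 -> 7 (same)
Nodes that changed position: none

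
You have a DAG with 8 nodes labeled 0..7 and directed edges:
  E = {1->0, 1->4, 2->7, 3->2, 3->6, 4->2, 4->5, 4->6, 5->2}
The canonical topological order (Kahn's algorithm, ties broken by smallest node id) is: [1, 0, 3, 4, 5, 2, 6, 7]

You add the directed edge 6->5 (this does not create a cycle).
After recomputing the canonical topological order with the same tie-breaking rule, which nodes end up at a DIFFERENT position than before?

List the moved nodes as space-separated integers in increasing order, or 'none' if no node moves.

Old toposort: [1, 0, 3, 4, 5, 2, 6, 7]
Added edge 6->5
Recompute Kahn (smallest-id tiebreak):
  initial in-degrees: [1, 0, 3, 0, 1, 2, 2, 1]
  ready (indeg=0): [1, 3]
  pop 1: indeg[0]->0; indeg[4]->0 | ready=[0, 3, 4] | order so far=[1]
  pop 0: no out-edges | ready=[3, 4] | order so far=[1, 0]
  pop 3: indeg[2]->2; indeg[6]->1 | ready=[4] | order so far=[1, 0, 3]
  pop 4: indeg[2]->1; indeg[5]->1; indeg[6]->0 | ready=[6] | order so far=[1, 0, 3, 4]
  pop 6: indeg[5]->0 | ready=[5] | order so far=[1, 0, 3, 4, 6]
  pop 5: indeg[2]->0 | ready=[2] | order so far=[1, 0, 3, 4, 6, 5]
  pop 2: indeg[7]->0 | ready=[7] | order so far=[1, 0, 3, 4, 6, 5, 2]
  pop 7: no out-edges | ready=[] | order so far=[1, 0, 3, 4, 6, 5, 2, 7]
New canonical toposort: [1, 0, 3, 4, 6, 5, 2, 7]
Compare positions:
  Node 0: index 1 -> 1 (same)
  Node 1: index 0 -> 0 (same)
  Node 2: index 5 -> 6 (moved)
  Node 3: index 2 -> 2 (same)
  Node 4: index 3 -> 3 (same)
  Node 5: index 4 -> 5 (moved)
  Node 6: index 6 -> 4 (moved)
  Node 7: index 7 -> 7 (same)
Nodes that changed position: 2 5 6

Answer: 2 5 6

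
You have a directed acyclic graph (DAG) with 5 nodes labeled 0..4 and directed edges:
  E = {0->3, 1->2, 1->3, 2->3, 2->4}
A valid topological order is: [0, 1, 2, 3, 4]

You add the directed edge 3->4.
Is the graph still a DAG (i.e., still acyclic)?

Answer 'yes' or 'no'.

Given toposort: [0, 1, 2, 3, 4]
Position of 3: index 3; position of 4: index 4
New edge 3->4: forward
Forward edge: respects the existing order. Still a DAG, same toposort still valid.
Still a DAG? yes

Answer: yes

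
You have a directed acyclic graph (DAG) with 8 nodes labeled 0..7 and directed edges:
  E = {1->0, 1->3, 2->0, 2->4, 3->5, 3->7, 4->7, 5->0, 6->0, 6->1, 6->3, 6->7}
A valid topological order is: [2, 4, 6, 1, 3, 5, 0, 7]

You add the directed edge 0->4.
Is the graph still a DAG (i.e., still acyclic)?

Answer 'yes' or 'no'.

Given toposort: [2, 4, 6, 1, 3, 5, 0, 7]
Position of 0: index 6; position of 4: index 1
New edge 0->4: backward (u after v in old order)
Backward edge: old toposort is now invalid. Check if this creates a cycle.
Does 4 already reach 0? Reachable from 4: [4, 7]. NO -> still a DAG (reorder needed).
Still a DAG? yes

Answer: yes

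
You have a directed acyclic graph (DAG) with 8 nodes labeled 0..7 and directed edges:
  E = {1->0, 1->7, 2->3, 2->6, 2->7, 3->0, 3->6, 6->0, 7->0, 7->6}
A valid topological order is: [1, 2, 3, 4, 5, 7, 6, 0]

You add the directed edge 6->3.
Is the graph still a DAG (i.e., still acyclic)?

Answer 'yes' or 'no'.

Answer: no

Derivation:
Given toposort: [1, 2, 3, 4, 5, 7, 6, 0]
Position of 6: index 6; position of 3: index 2
New edge 6->3: backward (u after v in old order)
Backward edge: old toposort is now invalid. Check if this creates a cycle.
Does 3 already reach 6? Reachable from 3: [0, 3, 6]. YES -> cycle!
Still a DAG? no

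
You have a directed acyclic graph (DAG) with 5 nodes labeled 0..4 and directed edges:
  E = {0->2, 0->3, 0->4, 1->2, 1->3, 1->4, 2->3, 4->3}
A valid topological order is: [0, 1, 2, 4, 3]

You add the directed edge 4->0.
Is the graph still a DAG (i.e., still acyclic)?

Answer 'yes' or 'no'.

Given toposort: [0, 1, 2, 4, 3]
Position of 4: index 3; position of 0: index 0
New edge 4->0: backward (u after v in old order)
Backward edge: old toposort is now invalid. Check if this creates a cycle.
Does 0 already reach 4? Reachable from 0: [0, 2, 3, 4]. YES -> cycle!
Still a DAG? no

Answer: no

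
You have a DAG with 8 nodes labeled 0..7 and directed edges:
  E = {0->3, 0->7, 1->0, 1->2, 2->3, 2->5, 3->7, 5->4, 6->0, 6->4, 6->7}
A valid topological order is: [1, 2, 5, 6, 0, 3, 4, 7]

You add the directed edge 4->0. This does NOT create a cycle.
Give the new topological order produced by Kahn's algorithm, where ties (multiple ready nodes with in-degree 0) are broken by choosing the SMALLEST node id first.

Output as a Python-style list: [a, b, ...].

Old toposort: [1, 2, 5, 6, 0, 3, 4, 7]
Added edge: 4->0
Position of 4 (6) > position of 0 (4). Must reorder: 4 must now come before 0.
Run Kahn's algorithm (break ties by smallest node id):
  initial in-degrees: [3, 0, 1, 2, 2, 1, 0, 3]
  ready (indeg=0): [1, 6]
  pop 1: indeg[0]->2; indeg[2]->0 | ready=[2, 6] | order so far=[1]
  pop 2: indeg[3]->1; indeg[5]->0 | ready=[5, 6] | order so far=[1, 2]
  pop 5: indeg[4]->1 | ready=[6] | order so far=[1, 2, 5]
  pop 6: indeg[0]->1; indeg[4]->0; indeg[7]->2 | ready=[4] | order so far=[1, 2, 5, 6]
  pop 4: indeg[0]->0 | ready=[0] | order so far=[1, 2, 5, 6, 4]
  pop 0: indeg[3]->0; indeg[7]->1 | ready=[3] | order so far=[1, 2, 5, 6, 4, 0]
  pop 3: indeg[7]->0 | ready=[7] | order so far=[1, 2, 5, 6, 4, 0, 3]
  pop 7: no out-edges | ready=[] | order so far=[1, 2, 5, 6, 4, 0, 3, 7]
  Result: [1, 2, 5, 6, 4, 0, 3, 7]

Answer: [1, 2, 5, 6, 4, 0, 3, 7]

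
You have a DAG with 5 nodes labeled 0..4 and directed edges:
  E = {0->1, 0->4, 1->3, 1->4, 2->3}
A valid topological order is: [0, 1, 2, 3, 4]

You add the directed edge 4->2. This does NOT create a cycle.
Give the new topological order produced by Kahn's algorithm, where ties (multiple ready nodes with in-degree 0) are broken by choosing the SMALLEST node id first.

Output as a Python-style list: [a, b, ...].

Old toposort: [0, 1, 2, 3, 4]
Added edge: 4->2
Position of 4 (4) > position of 2 (2). Must reorder: 4 must now come before 2.
Run Kahn's algorithm (break ties by smallest node id):
  initial in-degrees: [0, 1, 1, 2, 2]
  ready (indeg=0): [0]
  pop 0: indeg[1]->0; indeg[4]->1 | ready=[1] | order so far=[0]
  pop 1: indeg[3]->1; indeg[4]->0 | ready=[4] | order so far=[0, 1]
  pop 4: indeg[2]->0 | ready=[2] | order so far=[0, 1, 4]
  pop 2: indeg[3]->0 | ready=[3] | order so far=[0, 1, 4, 2]
  pop 3: no out-edges | ready=[] | order so far=[0, 1, 4, 2, 3]
  Result: [0, 1, 4, 2, 3]

Answer: [0, 1, 4, 2, 3]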